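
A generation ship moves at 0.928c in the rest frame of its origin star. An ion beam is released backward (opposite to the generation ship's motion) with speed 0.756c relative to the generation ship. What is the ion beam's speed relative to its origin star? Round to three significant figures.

Relativistic velocity addition: u = (u' + v)/(1 + u'v/c²), with u' = −0.756c and v = 0.928c.
Numerator: −0.756 + 0.928 = 0.172. Denominator: 1 + (−0.756)(0.928) = 0.298432.
u = 0.172/0.298432 = 0.57635, so the speed is 0.576c.

0.576c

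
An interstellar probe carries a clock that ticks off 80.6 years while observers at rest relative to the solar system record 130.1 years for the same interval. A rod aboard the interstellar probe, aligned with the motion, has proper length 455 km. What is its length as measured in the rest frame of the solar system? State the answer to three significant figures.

282 km

From Δt = γΔτ: γ = 130.1/80.6 = 1.61414.
L = L₀/γ = 455/1.61414 = 282 km.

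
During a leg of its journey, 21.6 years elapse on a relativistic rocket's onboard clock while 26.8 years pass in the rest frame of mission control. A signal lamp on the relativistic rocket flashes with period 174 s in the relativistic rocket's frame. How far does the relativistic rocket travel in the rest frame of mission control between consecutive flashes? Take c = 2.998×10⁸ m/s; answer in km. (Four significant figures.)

3.831×10^7 km

γ = Δt/Δτ = 26.8/21.6 = 1.24074.
β = √(1 − 1/γ²) = 0.59196. Lab-frame period = γτ = 1.24074×174 s = 215.89 s. Distance = βc × γτ = 0.59196 × 2.998×10⁸ m/s × 215.89 s = 3.8314×10^10 m = 3.831×10^7 km.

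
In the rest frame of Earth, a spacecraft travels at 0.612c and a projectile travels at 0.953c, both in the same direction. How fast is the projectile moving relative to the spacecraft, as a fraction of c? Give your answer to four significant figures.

Transform to the spacecraft's frame: u' = (u − v)/(1 − uv/c²).
u' = (0.953 − 0.612)/(1 − 0.953×0.612) = 0.341/0.416764 = 0.81821.
Speed in the spacecraft's frame: 0.8182c (in the same direction).

0.8182c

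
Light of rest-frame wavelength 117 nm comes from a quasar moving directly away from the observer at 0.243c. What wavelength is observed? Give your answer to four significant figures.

149.9 nm

Relativistic Doppler for wavelength: λ_obs = λ_src · √((1+β)/(1−β)).
With β = 0.243: factor = √(1.243/0.757) = 1.2814.
λ_obs = 117 × 1.2814 = 149.9 nm.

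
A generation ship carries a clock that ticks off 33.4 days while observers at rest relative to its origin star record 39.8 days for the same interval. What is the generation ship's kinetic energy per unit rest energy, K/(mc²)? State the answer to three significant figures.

0.192

γ = Δt/Δτ = 39.8/33.4 = 1.19162.
K/(mc²) = γ − 1 = 1.19162 − 1 = 0.192.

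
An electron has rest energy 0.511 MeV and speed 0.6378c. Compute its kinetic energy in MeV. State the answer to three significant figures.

Lorentz factor: γ = (1 − 0.40678884)^(−1/2) = 1.29836.
Kinetic energy: K = (γ − 1)mc² = (1.29836 − 1) × 0.511 MeV = 0.29836 × 0.511 = 0.152 MeV.

0.152 MeV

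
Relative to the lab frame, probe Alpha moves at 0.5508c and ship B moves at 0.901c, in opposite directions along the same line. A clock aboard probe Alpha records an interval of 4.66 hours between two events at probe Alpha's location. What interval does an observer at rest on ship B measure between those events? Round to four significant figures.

Speed of probe Alpha in ship B's frame: u = (v_A + v_B)/(1 + v_A v_B/c²) = (0.5508 + 0.901)/(1 + 0.5508×0.901) = 1.4518/1.4962708 = 0.97028; |u| = 0.97028c.
At |u| = 0.97028c, γ = (1 − 0.941443)^(−1/2) = 4.1325.
The clock on probe Alpha records proper time, so ship B measures Δt = γΔτ = 4.1325 × 4.66 = 19.26 hours.

19.26 hours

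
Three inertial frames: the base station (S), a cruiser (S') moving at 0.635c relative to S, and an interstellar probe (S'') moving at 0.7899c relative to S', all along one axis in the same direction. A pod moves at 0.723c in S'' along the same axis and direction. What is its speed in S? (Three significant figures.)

First combine the pod and interstellar probe (S''→S'): u₁ = (0.723 + 0.7899)/(1 + 0.723×0.7899) = 1.5129/1.5710977 = 0.96296.
Then combine with the cruiser (S'→S): u = (0.96296 + 0.635)/(1 + 0.96296×0.635) = 1.59796/1.6114796 = 0.99161.

0.992c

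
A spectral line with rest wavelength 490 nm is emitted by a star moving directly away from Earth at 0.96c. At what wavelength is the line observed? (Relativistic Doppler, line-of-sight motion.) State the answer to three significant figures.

3430 nm

Relativistic Doppler for wavelength: λ_obs = λ_src · √((1+β)/(1−β)).
With β = 0.96: factor = √(1.96/0.04) = 7.
λ_obs = 490 × 7 = 3430 nm.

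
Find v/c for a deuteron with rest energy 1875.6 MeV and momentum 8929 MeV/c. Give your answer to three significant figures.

βγ = pc/(mc²) = 8929/1875.6 = 4.7606.
Since γ² = 1 + (βγ)² = 23.6633, γ = √23.6633 = 4.86449, and β = (βγ)/γ = 4.7606/4.86449 = 0.979.

0.979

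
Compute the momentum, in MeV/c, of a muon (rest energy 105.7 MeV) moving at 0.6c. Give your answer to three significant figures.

79.3 MeV/c

γ = 1/√(1 − β²) = 1/√(1 − 0.36) = 1/√0.64 = 1/0.8 = 1.25.
Momentum: p = γβ·mc = 1.25 × 0.6 × 105.7 MeV/c = 79.3 MeV/c.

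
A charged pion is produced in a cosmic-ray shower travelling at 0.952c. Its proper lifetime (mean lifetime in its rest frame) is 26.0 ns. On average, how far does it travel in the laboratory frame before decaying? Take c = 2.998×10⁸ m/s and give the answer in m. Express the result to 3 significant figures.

With β = 0.952, γ = 1/√(1 − 0.952²) = 1/√0.093696 = 3.2669.
Lab-frame lifetime: Δt = γτ = 3.2669 × 26.0 ns = 84.939 ns.
Distance: d = vΔt = 0.952 × 2.998×10⁸ m/s × 8.4939×10^-8 s = 24.2 m.

24.2 m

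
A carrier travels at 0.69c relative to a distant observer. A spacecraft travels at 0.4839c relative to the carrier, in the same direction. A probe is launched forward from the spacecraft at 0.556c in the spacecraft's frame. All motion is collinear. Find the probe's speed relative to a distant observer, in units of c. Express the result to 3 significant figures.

Compose velocities in two stages. Stage 1 (into S'): u₁ = (0.556+0.4839)/(1+0.556×0.4839) = 0.81943.
Stage 2 (into S): u = (0.81943+0.69)/(1+0.81943×0.69) = 0.96424, so the speed is 0.964c.

0.964c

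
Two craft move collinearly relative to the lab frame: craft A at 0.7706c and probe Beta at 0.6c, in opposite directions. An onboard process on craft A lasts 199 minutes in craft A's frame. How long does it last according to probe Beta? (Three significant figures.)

571 minutes

The velocity of craft A relative to probe Beta is (0.7706 + 0.6)c / (1 + 0.7706×0.6) = 0.93725c; relative speed 0.93725c.
γ for this relative speed: γ = 1/√(1 − 0.878438) = 2.8681.
Craft A's interval is proper; time dilation gives Δt_B = γΔτ = 2.8681 × 199 minutes = 571 minutes.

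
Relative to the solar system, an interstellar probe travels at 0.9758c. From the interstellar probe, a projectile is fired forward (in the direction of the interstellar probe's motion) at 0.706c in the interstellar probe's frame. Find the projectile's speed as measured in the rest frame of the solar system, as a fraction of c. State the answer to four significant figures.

In units of c, u = (u' + v)/(1 + u'v) with u' = 0.706 and v = 0.9758.
Numerator: 0.706 + 0.9758 = 1.6818. Denominator: 1 + (0.706)(0.9758) = 1.6889148.
u = 1.6818/1.6889148 = 0.99579, so the speed is 0.9958c.

0.9958c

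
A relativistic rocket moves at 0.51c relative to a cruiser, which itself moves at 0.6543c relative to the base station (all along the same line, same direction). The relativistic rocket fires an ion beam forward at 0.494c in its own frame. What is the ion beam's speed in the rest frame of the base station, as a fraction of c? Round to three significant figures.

Compose velocities in two stages. Stage 1 (into S'): u₁ = (0.494+0.51)/(1+0.494×0.51) = 0.80196.
Stage 2 (into S): u = (0.80196+0.6543)/(1+0.80196×0.6543) = 0.9551, so the speed is 0.955c.

0.955c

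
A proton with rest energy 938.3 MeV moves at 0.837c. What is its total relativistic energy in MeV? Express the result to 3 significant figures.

γ = 1/√(1 − β²) = 1/√(1 − 0.700569) = 1/√0.299431 = 1/0.547203 = 1.8275.
Total energy: E = γmc² = 1.8275 × 938.3 MeV = 1710 MeV.

1710 MeV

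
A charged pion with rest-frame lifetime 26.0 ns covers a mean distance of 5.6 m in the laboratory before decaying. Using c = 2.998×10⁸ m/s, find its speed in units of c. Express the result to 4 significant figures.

d = βγcτ ⇒ βγ = d/(cτ) = 5.600 m / (7.7948 m) = 0.71843.
β = (βγ)/√(1+(βγ)²) = 0.71843/√1.516142 = 0.5835.

0.5835c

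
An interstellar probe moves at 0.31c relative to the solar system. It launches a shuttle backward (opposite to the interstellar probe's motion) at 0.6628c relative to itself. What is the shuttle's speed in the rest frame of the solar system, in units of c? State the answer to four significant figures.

In units of c, u = (u' + v)/(1 + u'v) with u' = −0.6628 and v = 0.31.
Numerator: −0.6628 + 0.31 = −0.3528. Denominator: 1 + (−0.6628)(0.31) = 0.794532.
u = −0.3528/0.794532 = −0.44403, so the speed is 0.4440c.

0.4440c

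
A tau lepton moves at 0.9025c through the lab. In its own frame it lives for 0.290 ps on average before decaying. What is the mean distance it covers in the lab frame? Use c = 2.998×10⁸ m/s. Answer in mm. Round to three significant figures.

0.182 mm

γ = 1/√(1 − β²) = 1/√(1 − 0.81450625) = 1/√0.18549375 = 1/0.43069 = 2.3219.
Lab-frame lifetime: Δt = γτ = 2.3219 × 0.290 ps = 0.67335 ps.
Distance: d = vΔt = 0.9025 × 2.998×10⁸ m/s × 6.7335×10^-13 s = 1.82×10^-4 m = 0.182 mm.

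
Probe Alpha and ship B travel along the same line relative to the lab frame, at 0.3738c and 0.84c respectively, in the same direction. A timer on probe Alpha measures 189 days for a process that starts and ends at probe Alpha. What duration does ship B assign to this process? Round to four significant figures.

Transform probe Alpha's velocity into ship B's frame: (0.3738 − 0.84)/(1 − 0.3738·0.84) = −0.4662/0.686008, so the relative speed is 0.67958c.
At |u| = 0.67958c, γ = (1 − 0.461829)^(−1/2) = 1.3631.
Probe Alpha's interval is proper; time dilation gives Δt_B = γΔτ = 1.3631 × 189 days = 257.6 days.

257.6 days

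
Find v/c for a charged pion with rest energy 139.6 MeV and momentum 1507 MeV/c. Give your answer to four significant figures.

0.9957

βγ = pc/(mc²) = 1507/139.6 = 10.795.
Since γ² = 1 + (βγ)² = 117.532, γ = √117.532 = 10.8412, and β = (βγ)/γ = 10.795/10.8412 = 0.9957.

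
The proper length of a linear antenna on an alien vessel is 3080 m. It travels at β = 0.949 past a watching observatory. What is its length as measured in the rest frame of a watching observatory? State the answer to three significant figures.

971 m

γ = 1/√(1 − β²) = 1/√(1 − 0.900601) = 1/√0.099399 = 1/0.315276 = 3.1718.
Along the direction of motion the measured length is L₀/γ = 3080/3.1718 = 971 m.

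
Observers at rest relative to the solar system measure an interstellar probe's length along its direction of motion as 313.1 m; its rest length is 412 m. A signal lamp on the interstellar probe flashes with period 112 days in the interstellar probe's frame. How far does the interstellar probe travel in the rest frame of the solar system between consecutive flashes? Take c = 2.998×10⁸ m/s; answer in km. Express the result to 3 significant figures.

γ = L₀/L = 412/313.1 = 1.31587.
β = √(1 − 1/γ²) = 0.64998. Lab-frame period = γτ = 1.31587×112 days = 147.38 days. Distance = βc × γτ = 0.64998 × 2.998×10⁸ m/s × 12733632 s = 2.4813×10^15 m = 2.48×10^12 km.

2.48×10^12 km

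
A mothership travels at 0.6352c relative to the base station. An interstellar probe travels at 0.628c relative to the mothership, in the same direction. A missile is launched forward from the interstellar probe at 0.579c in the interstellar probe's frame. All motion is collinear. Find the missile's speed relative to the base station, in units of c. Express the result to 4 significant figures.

0.9732c

First combine the missile and interstellar probe (S''→S'): u₁ = (0.579 + 0.628)/(1 + 0.579×0.628) = 1.207/1.363612 = 0.88515.
Then combine with the mothership (S'→S): u = (0.88515 + 0.6352)/(1 + 0.88515×0.6352) = 1.52035/1.56224728 = 0.97318.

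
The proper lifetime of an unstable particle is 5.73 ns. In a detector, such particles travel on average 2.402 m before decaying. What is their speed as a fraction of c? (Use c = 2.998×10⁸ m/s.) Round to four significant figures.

0.8134c

d = βγcτ ⇒ βγ = d/(cτ) = 2.402 m / (1.717854 m) = 1.3983.
β = (βγ)/√(1+(βγ)²) = 1.3983/√2.95524 = 0.8134.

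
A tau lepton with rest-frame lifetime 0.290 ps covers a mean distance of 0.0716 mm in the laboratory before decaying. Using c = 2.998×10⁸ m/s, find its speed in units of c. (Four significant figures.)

0.6357c

Lab distance = (lab lifetime)·v = γτ·βc, so βγ = d/(cτ) = 7.160×10^-5/(2.998×10⁸ × 2.900×10^-13) = 0.82354.
With βγ = 0.82354: γ² = 1 + (βγ)² = 1.678218, and β = (βγ)/γ = 0.82354/1.29546 = 0.6357.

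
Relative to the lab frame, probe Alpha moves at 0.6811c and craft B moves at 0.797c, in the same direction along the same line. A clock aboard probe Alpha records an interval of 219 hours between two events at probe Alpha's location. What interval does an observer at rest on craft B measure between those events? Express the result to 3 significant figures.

Speed of probe Alpha in craft B's frame: u = (v_A − v_B)/(1 − v_A v_B/c²) = (0.6811 − 0.797)/(1 − 0.6811×0.797) = −0.1159/0.4571633 = −0.25352; |u| = 0.25352c.
At |u| = 0.25352c, γ = (1 − 0.0642724)^(−1/2) = 1.0338.
The clock on probe Alpha records proper time, so craft B measures Δt = γΔτ = 1.0338 × 219 = 226 hours.

226 hours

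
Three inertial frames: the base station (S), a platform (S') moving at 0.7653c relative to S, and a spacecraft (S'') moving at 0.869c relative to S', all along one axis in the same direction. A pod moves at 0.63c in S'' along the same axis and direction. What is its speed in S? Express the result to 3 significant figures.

Apply u = (u'+v)/(1+u'v) twice. Pod in the platform frame: (0.63+0.869)/(1+0.63·0.869) = 1.499/1.54747 = 0.96868c.
That velocity, transformed to the rest frame of the base station: (0.96868+0.7653)/(1+0.96868·0.7653) = 1.73398/1.741330804 = 0.99578c.

0.996c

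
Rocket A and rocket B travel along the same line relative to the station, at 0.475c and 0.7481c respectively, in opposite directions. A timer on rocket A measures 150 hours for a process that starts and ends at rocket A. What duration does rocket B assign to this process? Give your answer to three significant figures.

Transform rocket A's velocity into rocket B's frame: (0.475 + 0.7481)/(1 + 0.475·0.7481) = 1.2231/1.3553475, so the relative speed is 0.90243c.
At |u| = 0.90243c, γ = (1 − 0.81438)^(−1/2) = 2.3211.
Rocket A's interval is proper; time dilation gives Δt_B = γΔτ = 2.3211 × 150 hours = 348 hours.

348 hours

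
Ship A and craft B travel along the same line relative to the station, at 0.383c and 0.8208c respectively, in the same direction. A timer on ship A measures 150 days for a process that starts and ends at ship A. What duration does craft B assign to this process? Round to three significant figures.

195 days

Transform ship A's velocity into craft B's frame: (0.383 − 0.8208)/(1 − 0.383·0.8208) = −0.4378/0.6856336, so the relative speed is 0.63853c.
γ for this relative speed: γ = 1/√(1 − 0.407721) = 1.2994.
The clock on ship A records proper time, so craft B measures Δt = γΔτ = 1.2994 × 150 = 195 days.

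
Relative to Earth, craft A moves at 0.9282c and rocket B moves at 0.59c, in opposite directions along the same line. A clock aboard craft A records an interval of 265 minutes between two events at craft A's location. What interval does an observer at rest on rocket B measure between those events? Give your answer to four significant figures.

1365 minutes

The velocity of craft A relative to rocket B is (0.9282 + 0.59)c / (1 + 0.9282×0.59) = 0.98098c; relative speed 0.98098c.
At |u| = 0.98098c, γ = (1 − 0.962322)^(−1/2) = 5.1518.
Craft A's interval is proper; time dilation gives Δt_B = γΔτ = 5.1518 × 265 minutes = 1365 minutes.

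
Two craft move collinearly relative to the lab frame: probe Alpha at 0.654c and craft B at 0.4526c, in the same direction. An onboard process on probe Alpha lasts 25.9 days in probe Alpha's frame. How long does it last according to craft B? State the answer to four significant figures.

Transform probe Alpha's velocity into craft B's frame: (0.654 − 0.4526)/(1 − 0.654·0.4526) = 0.2014/0.7039996, so the relative speed is 0.28608c.
At |u| = 0.28608c, γ = (1 − 0.0818418)^(−1/2) = 1.0436.
The clock on probe Alpha records proper time, so craft B measures Δt = γΔτ = 1.0436 × 25.9 = 27.03 days.

27.03 days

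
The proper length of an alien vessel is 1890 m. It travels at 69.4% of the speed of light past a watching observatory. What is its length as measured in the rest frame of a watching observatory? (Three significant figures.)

With β = 0.694, γ = 1/√(1 − 0.694²) = 1/√0.518364 = 1.3889.
Along the direction of motion the measured length is L₀/γ = 1890/1.3889 = 1360 m.

1360 m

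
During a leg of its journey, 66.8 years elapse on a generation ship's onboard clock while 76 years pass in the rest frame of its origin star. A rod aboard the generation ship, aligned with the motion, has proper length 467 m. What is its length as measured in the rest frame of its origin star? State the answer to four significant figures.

The time-dilation ratio gives γ = 76/66.8 = 1.13772.
L = L₀/γ = 467/1.13772 = 410.5 m.

410.5 m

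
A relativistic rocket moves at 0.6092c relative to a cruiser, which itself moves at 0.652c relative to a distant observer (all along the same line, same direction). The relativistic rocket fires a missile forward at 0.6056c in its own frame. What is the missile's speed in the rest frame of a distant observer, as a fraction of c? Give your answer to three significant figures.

First combine the missile and relativistic rocket (S''→S'): u₁ = (0.6056 + 0.6092)/(1 + 0.6056×0.6092) = 1.2148/1.36893152 = 0.88741.
Then combine with the cruiser (S'→S): u = (0.88741 + 0.652)/(1 + 0.88741×0.652) = 1.53941/1.57859132 = 0.97518.

0.975c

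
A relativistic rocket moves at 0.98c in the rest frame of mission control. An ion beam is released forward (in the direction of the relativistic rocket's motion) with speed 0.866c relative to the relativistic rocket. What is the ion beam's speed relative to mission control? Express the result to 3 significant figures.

0.999c

In units of c, u = (u' + v)/(1 + u'v) with u' = 0.866 and v = 0.98.
Numerator: 0.866 + 0.98 = 1.846. Denominator: 1 + (0.866)(0.98) = 1.84868.
u = 1.846/1.84868 = 0.99855, so the speed is 0.999c.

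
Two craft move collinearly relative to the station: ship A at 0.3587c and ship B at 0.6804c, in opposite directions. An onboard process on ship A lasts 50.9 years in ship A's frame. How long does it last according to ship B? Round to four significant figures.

The velocity of ship A relative to ship B is (0.3587 + 0.6804)c / (1 + 0.3587×0.6804) = 0.83525c; relative speed 0.83525c.
γ for this relative speed: γ = 1/√(1 − 0.697643) = 1.8186.
The clock on ship A records proper time, so ship B measures Δt = γΔτ = 1.8186 × 50.9 = 92.57 years.

92.57 years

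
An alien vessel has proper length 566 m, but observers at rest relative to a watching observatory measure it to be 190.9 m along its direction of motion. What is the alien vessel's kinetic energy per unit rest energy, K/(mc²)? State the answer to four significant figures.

γ = L₀/L = 566/190.9 = 2.9649.
Since K = (γ−1)mc², K/(mc²) = 2.9649 − 1 = 1.965.

1.965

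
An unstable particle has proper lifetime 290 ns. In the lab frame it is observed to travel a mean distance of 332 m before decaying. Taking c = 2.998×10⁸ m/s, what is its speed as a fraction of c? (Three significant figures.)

0.967c

Lab distance = (lab lifetime)·v = γτ·βc, so βγ = d/(cτ) = 332.0/(2.998×10⁸ × 2.900×10^-7) = 3.8186.
With βγ = 3.8186: γ² = 1 + (βγ)² = 15.5817, and β = (βγ)/γ = 3.8186/3.94737 = 0.967.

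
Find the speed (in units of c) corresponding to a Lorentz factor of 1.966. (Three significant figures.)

β = √(1 − 1/γ²) = √(1 − 1/3.865156) = √0.741278 = 0.861.

0.861c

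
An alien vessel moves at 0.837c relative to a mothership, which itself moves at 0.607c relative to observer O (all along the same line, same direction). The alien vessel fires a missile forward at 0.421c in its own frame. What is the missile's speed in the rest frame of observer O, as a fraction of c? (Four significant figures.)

Apply u = (u'+v)/(1+u'v) twice. Missile in the mothership frame: (0.421+0.837)/(1+0.421·0.837) = 1.258/1.352377 = 0.93021c.
That velocity, transformed to the rest frame of observer O: (0.93021+0.607)/(1+0.93021·0.607) = 1.53721/1.56463747 = 0.98247c.

0.9825c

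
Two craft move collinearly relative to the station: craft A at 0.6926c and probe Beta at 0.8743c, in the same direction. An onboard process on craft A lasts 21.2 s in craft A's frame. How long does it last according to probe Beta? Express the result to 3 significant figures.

Transform craft A's velocity into probe Beta's frame: (0.6926 − 0.8743)/(1 − 0.6926·0.8743) = −0.1817/0.39445982, so the relative speed is 0.46063c.
γ for this relative speed: γ = 1/√(1 − 0.21218) = 1.1266.
Craft A's interval is proper; time dilation gives Δt_B = γΔτ = 1.1266 × 21.2 s = 23.9 s.

23.9 s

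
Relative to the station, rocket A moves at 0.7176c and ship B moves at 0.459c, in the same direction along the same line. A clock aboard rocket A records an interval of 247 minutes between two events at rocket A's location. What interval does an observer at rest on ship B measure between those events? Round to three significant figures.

Transform rocket A's velocity into ship B's frame: (0.7176 − 0.459)/(1 − 0.7176·0.459) = 0.2586/0.6706216, so the relative speed is 0.38561c.
At |u| = 0.38561c, γ = (1 − 0.148695)^(−1/2) = 1.0838.
The clock on rocket A records proper time, so ship B measures Δt = γΔτ = 1.0838 × 247 = 268 minutes.

268 minutes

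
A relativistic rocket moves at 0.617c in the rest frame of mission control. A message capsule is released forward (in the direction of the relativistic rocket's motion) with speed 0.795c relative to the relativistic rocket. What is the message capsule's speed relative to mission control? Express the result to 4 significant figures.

0.9473c

In units of c, u = (u' + v)/(1 + u'v) with u' = 0.795 and v = 0.617.
Numerator: 0.795 + 0.617 = 1.412. Denominator: 1 + (0.795)(0.617) = 1.490515.
u = 1.412/1.490515 = 0.94732, so the speed is 0.9473c.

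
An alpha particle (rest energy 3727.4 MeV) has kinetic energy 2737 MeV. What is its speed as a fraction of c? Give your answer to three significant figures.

γ = 1 + K/(mc²) = 1 + 2737/3727.4 = 1.7343.
β = √(1 − 1/γ²) = √(1 − 0.332469) = √0.667531 = 0.817.

0.817c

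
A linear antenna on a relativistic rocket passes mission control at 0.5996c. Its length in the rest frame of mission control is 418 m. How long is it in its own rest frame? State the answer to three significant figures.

522 m

With β = 0.5996, γ = 1/√(1 − 0.5996²) = 1/√0.64047984 = 1.2495.
Proper length: L₀ = γ·L = 1.2495 × 418 = 522 m.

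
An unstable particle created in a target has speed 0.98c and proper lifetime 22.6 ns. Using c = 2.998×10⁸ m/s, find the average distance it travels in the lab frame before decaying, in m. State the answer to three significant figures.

33.4 m

With β = 0.98, γ = 1/√(1 − 0.98²) = 1/√0.0396 = 5.0252.
Lab-frame lifetime: Δt = γτ = 5.0252 × 22.6 ns = 113.57 ns.
Distance: d = vΔt = 0.98 × 2.998×10⁸ m/s × 1.1357×10^-7 s = 33.4 m.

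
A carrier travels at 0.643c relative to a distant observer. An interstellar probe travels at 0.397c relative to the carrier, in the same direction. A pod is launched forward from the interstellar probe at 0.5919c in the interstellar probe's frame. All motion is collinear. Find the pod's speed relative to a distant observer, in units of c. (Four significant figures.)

Apply u = (u'+v)/(1+u'v) twice. Pod in the carrier frame: (0.5919+0.397)/(1+0.5919·0.397) = 0.9889/1.2349843 = 0.80074c.
That velocity, transformed to the rest frame of a distant observer: (0.80074+0.643)/(1+0.80074·0.643) = 1.44374/1.51487582 = 0.95304c.

0.9530c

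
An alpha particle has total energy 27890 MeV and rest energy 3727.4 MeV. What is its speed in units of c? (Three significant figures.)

0.991c

Total energy E = γmc² gives γ = 27890/3727.4 = 7.4824.
Hence β = √(1 − 1/γ²) = √(1 − 0.0178615) = √0.9821385 = 0.991.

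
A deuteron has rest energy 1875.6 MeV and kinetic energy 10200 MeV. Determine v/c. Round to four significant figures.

0.9879

γ = 1 + K/(mc²) = 1 + 10200/1875.6 = 6.4383.
β = √(1 − 1/γ²) = √(1 − 0.0241245) = √0.9758755 = 0.9879.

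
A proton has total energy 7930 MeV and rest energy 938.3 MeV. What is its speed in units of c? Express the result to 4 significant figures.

γ = E/(mc²) = 7930/938.3 = 8.4515.
β = √(1 − 1/γ²) = √(1 − 0.0140001) = √0.9859999 = 0.9930.

0.9930c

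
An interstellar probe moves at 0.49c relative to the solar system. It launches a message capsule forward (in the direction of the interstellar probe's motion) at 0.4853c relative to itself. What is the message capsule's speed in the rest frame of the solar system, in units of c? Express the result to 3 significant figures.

0.788c

Relativistic velocity addition: u = (u' + v)/(1 + u'v/c²), with u' = 0.4853c and v = 0.49c.
Numerator: 0.4853 + 0.49 = 0.9753. Denominator: 1 + (0.4853)(0.49) = 1.237797.
u = 0.9753/1.237797 = 0.78793, so the speed is 0.788c.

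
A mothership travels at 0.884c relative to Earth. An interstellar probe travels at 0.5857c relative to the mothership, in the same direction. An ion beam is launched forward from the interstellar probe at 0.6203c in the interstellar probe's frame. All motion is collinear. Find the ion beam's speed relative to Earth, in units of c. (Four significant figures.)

First combine the ion beam and interstellar probe (S''→S'): u₁ = (0.6203 + 0.5857)/(1 + 0.6203×0.5857) = 1.206/1.36330971 = 0.88461.
Then combine with the mothership (S'→S): u = (0.88461 + 0.884)/(1 + 0.88461×0.884) = 1.76861/1.78199524 = 0.99249.

0.9925c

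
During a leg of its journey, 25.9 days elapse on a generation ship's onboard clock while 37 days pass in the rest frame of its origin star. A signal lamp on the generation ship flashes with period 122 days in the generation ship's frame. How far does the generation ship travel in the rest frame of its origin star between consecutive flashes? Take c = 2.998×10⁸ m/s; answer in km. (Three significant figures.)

The time-dilation ratio gives γ = 37/25.9 = 1.42857.
β = √(1 − 1/γ²) = 0.71414. Lab-frame period = γτ = 1.42857×122 days = 174.29 days. Distance = βc × γτ = 0.71414 × 2.998×10⁸ m/s × 15058656 s = 3.2240×10^15 m = 3.22×10^12 km.

3.22×10^12 km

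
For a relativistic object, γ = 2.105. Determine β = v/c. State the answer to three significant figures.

0.880

β = √(1 − 1/γ²) = √(1 − 1/4.431025) = √0.774319 = 0.880.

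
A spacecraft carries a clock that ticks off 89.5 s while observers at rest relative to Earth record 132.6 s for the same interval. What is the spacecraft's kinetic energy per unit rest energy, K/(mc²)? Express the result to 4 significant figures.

0.4816

γ = Δt/Δτ = 132.6/89.5 = 1.48156.
Since K = (γ−1)mc², K/(mc²) = 1.48156 − 1 = 0.4816.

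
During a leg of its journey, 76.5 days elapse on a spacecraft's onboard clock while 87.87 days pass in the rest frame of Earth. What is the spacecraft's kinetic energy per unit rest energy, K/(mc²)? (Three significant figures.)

γ = Δt/Δτ = 87.87/76.5 = 1.14863.
Since K = (γ−1)mc², K/(mc²) = 1.14863 − 1 = 0.149.

0.149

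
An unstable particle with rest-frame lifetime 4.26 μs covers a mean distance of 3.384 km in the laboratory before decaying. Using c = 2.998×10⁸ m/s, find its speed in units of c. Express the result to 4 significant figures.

0.9356c

Let x = d/(cτ) = 3384 m / (2.998×10⁸ m/s × 4.260×10^-6 s) = 2.6497. Since d = βγcτ, x = βγ = β/√(1−β²).
Solving: β² = x²/(1+x²) = 7.02091/8.02091 = 0.875326, so β = 0.9356.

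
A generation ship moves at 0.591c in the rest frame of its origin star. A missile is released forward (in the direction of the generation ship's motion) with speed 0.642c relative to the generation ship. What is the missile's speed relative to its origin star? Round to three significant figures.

In units of c, u = (u' + v)/(1 + u'v) with u' = 0.642 and v = 0.591.
Numerator: 0.642 + 0.591 = 1.233. Denominator: 1 + (0.642)(0.591) = 1.379422.
u = 1.233/1.379422 = 0.89385, so the speed is 0.894c.

0.894c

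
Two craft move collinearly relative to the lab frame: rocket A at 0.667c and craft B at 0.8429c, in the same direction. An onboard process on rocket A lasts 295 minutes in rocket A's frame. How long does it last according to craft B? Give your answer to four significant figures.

The velocity of rocket A relative to craft B is (0.667 − 0.8429)c / (1 − 0.667×0.8429) = −0.40179c; relative speed 0.40179c.
γ for this relative speed: γ = 1/√(1 − 0.161435) = 1.092.
The clock on rocket A records proper time, so craft B measures Δt = γΔτ = 1.092 × 295 = 322.1 minutes.

322.1 minutes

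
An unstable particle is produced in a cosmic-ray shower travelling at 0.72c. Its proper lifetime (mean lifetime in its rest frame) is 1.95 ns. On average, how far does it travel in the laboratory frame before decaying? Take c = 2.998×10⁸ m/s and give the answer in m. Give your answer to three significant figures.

0.607 m

β² = 0.5184, so γ = 1/√0.4816 = 1.441.
Lab-frame lifetime: Δt = γτ = 1.441 × 1.95 ns = 2.81 ns.
Distance: d = vΔt = 0.72 × 2.998×10⁸ m/s × 2.8100×10^-9 s = 0.607 m.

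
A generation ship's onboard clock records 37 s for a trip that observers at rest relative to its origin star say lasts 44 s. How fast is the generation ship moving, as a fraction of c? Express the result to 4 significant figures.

γ = Δt/Δτ = 44/37 = 1.1892.
β = √(1 − 1/γ²) = √(1 − 0.707115) = √0.292885 = 0.5412.

0.5412c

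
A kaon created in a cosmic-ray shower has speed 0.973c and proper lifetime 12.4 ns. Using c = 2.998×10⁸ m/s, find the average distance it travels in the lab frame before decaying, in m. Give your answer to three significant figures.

γ = 1/√(1 − β²) = 1/√(1 − 0.946729) = 1/√0.053271 = 1/0.230805 = 4.3327.
Lab-frame lifetime: Δt = γτ = 4.3327 × 12.4 ns = 53.725 ns.
Distance: d = vΔt = 0.973 × 2.998×10⁸ m/s × 5.3725×10^-8 s = 15.7 m.

15.7 m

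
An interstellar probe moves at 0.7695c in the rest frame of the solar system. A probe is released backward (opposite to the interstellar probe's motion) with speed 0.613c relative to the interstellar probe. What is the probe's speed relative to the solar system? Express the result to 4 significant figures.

In units of c, u = (u' + v)/(1 + u'v) with u' = −0.613 and v = 0.7695.
Numerator: −0.613 + 0.7695 = 0.1565. Denominator: 1 + (−0.613)(0.7695) = 0.5282965.
u = 0.1565/0.5282965 = 0.29624, so the speed is 0.2962c.

0.2962c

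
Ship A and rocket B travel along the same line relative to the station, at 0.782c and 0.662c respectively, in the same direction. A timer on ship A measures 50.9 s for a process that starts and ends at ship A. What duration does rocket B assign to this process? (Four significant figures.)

The velocity of ship A relative to rocket B is (0.782 − 0.662)c / (1 − 0.782×0.662) = 0.2488c; relative speed 0.2488c.
At |u| = 0.2488c, γ = (1 − 0.0619014)^(−1/2) = 1.0325.
The clock on ship A records proper time, so rocket B measures Δt = γΔτ = 1.0325 × 50.9 = 52.55 s.

52.55 s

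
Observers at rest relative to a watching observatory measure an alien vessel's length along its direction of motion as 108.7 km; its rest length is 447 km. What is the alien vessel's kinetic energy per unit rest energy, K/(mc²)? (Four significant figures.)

From L = L₀/γ: γ = 447/108.7 = 4.11224.
K/(mc²) = γ − 1 = 4.11224 − 1 = 3.112.

3.112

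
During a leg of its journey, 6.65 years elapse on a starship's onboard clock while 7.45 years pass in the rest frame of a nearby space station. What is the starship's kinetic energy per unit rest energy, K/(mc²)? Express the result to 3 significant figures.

0.120

The time-dilation ratio gives γ = 7.45/6.65 = 1.1203.
K/(mc²) = γ − 1 = 1.1203 − 1 = 0.120.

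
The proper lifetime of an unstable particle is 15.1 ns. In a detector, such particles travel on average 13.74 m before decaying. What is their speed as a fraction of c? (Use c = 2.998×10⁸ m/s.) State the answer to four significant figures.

0.9498c

Let x = d/(cτ) = 13.74 m / (2.998×10⁸ m/s × 1.510×10^-8 s) = 3.0351. Since d = βγcτ, x = βγ = β/√(1−β²).
Solving: β² = x²/(1+x²) = 9.21183/10.21183 = 0.902074, so β = 0.9498.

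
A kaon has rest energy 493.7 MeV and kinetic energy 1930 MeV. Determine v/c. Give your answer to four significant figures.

0.9790

γ = 1 + K/(mc²) = 1 + 1930/493.7 = 4.9093.
β = √(1 − 1/γ²) = √(1 − 0.0414917) = √0.9585083 = 0.9790.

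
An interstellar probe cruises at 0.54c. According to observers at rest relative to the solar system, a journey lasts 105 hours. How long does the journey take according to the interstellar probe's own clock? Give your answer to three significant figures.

88.4 hours

β² = 0.2916, so γ = 1/√0.7084 = 1.1881.
The moving clock records proper time: Δτ = Δt/γ = 105/1.1881 = 88.4 hours.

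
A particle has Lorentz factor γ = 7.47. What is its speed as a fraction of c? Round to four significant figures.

0.9910c

β = √(1 − 1/γ²) = √(1 − 1/55.8009) = √0.982079 = 0.9910.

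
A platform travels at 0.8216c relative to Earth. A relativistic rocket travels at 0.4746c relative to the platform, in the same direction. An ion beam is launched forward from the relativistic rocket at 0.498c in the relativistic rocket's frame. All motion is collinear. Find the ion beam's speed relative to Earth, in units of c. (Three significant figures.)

Compose velocities in two stages. Stage 1 (into S'): u₁ = (0.498+0.4746)/(1+0.498×0.4746) = 0.78667.
Stage 2 (into S): u = (0.78667+0.8216)/(1+0.78667×0.8216) = 0.97688, so the speed is 0.977c.

0.977c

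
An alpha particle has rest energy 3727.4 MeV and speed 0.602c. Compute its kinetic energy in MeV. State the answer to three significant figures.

Lorentz factor: γ = (1 − 0.362404)^(−1/2) = 1.25235.
Kinetic energy: K = (γ − 1)mc² = (1.25235 − 1) × 3727.4 MeV = 0.25235 × 3727.4 = 941 MeV.

941 MeV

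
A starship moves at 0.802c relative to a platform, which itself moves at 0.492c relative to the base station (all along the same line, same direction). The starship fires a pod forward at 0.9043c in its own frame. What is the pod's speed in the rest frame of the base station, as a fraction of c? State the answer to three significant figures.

First combine the pod and starship (S''→S'): u₁ = (0.9043 + 0.802)/(1 + 0.9043×0.802) = 1.7063/1.7252486 = 0.98902.
Then combine with the platform (S'→S): u = (0.98902 + 0.492)/(1 + 0.98902×0.492) = 1.48102/1.48659784 = 0.99625.

0.996c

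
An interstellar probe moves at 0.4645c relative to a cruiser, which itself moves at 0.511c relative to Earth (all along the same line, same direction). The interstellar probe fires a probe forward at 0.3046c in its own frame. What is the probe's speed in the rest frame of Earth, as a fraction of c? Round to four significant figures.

0.8813c

Compose velocities in two stages. Stage 1 (into S'): u₁ = (0.3046+0.4645)/(1+0.3046×0.4645) = 0.67377.
Stage 2 (into S): u = (0.67377+0.511)/(1+0.67377×0.511) = 0.88133, so the speed is 0.8813c.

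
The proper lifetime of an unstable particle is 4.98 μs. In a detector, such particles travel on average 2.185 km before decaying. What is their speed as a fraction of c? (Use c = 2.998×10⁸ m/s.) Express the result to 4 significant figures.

0.8257c

d = βγcτ ⇒ βγ = d/(cτ) = 2185 m / (1493.004 m) = 1.4635.
β = (βγ)/√(1+(βγ)²) = 1.4635/√3.14183 = 0.8257.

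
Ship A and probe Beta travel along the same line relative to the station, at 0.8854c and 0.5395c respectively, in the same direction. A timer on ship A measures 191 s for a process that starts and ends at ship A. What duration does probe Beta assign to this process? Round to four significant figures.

254.9 s

Transform ship A's velocity into probe Beta's frame: (0.8854 − 0.5395)/(1 − 0.8854·0.5395) = 0.3459/0.5223267, so the relative speed is 0.66223c.
At |u| = 0.66223c, γ = (1 − 0.438549)^(−1/2) = 1.3346.
The clock on ship A records proper time, so probe Beta measures Δt = γΔτ = 1.3346 × 191 = 254.9 s.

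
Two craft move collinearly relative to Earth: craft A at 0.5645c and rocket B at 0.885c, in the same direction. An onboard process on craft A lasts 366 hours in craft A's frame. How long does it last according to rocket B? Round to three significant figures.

The velocity of craft A relative to rocket B is (0.5645 − 0.885)c / (1 − 0.5645×0.885) = −0.64047c; relative speed 0.64047c.
γ for this relative speed: γ = 1/√(1 − 0.410202) = 1.3021.
Craft A's interval is proper; time dilation gives Δt_B = γΔτ = 1.3021 × 366 hours = 477 hours.

477 hours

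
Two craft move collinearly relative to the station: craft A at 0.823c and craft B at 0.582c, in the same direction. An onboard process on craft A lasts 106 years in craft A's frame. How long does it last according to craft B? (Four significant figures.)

The velocity of craft A relative to craft B is (0.823 − 0.582)c / (1 − 0.823×0.582) = 0.46256c; relative speed 0.46256c.
At |u| = 0.46256c, γ = (1 − 0.213962)^(−1/2) = 1.1279.
Craft A's interval is proper; time dilation gives Δt_B = γΔτ = 1.1279 × 106 years = 119.6 years.

119.6 years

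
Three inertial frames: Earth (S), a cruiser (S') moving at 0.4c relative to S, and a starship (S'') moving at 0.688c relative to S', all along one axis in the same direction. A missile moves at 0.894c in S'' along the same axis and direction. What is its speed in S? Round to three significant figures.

Compose velocities in two stages. Stage 1 (into S'): u₁ = (0.894+0.688)/(1+0.894×0.688) = 0.97952.
Stage 2 (into S): u = (0.97952+0.4)/(1+0.97952×0.4) = 0.99117, so the speed is 0.991c.

0.991c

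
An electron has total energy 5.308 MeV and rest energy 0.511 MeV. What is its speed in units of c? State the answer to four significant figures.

0.9954c

γ = E/(mc²) = 5.308/0.511 = 10.387.
β = √(1 − 1/γ²) = √(1 − 0.00926872) = √0.99073128 = 0.9954.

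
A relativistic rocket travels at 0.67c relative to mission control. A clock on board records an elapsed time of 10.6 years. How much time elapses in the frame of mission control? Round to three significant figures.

β² = 0.4489, so γ = 1/√0.5511 = 1.3471.
The onboard clock measures proper time, so the interval in the rest frame of mission control is dilated: Δt = γ·Δτ = 1.3471 × 10.6 years = 14.3 years.

14.3 years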